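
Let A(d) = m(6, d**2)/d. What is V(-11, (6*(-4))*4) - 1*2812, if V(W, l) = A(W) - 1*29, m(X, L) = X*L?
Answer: -2907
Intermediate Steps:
m(X, L) = L*X
A(d) = 6*d (A(d) = (d**2*6)/d = (6*d**2)/d = 6*d)
V(W, l) = -29 + 6*W (V(W, l) = 6*W - 1*29 = 6*W - 29 = -29 + 6*W)
V(-11, (6*(-4))*4) - 1*2812 = (-29 + 6*(-11)) - 1*2812 = (-29 - 66) - 2812 = -95 - 2812 = -2907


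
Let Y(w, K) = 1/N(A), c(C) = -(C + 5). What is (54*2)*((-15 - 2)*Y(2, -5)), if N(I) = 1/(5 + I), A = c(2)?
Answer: 3672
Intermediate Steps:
c(C) = -5 - C (c(C) = -(5 + C) = -5 - C)
A = -7 (A = -5 - 1*2 = -5 - 2 = -7)
Y(w, K) = -2 (Y(w, K) = 1/(1/(5 - 7)) = 1/(1/(-2)) = 1/(-½) = -2)
(54*2)*((-15 - 2)*Y(2, -5)) = (54*2)*((-15 - 2)*(-2)) = 108*(-17*(-2)) = 108*34 = 3672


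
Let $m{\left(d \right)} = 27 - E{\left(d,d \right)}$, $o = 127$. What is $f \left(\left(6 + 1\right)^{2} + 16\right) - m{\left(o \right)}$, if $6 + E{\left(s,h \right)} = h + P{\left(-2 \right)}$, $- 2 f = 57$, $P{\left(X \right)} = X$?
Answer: $- \frac{3521}{2} \approx -1760.5$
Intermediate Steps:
$f = - \frac{57}{2}$ ($f = \left(- \frac{1}{2}\right) 57 = - \frac{57}{2} \approx -28.5$)
$E{\left(s,h \right)} = -8 + h$ ($E{\left(s,h \right)} = -6 + \left(h - 2\right) = -6 + \left(-2 + h\right) = -8 + h$)
$m{\left(d \right)} = 35 - d$ ($m{\left(d \right)} = 27 - \left(-8 + d\right) = 35 - d$)
$f \left(\left(6 + 1\right)^{2} + 16\right) - m{\left(o \right)} = - \frac{57 \left(\left(6 + 1\right)^{2} + 16\right)}{2} - \left(35 - 127\right) = - \frac{57 \left(7^{2} + 16\right)}{2} - \left(35 - 127\right) = - \frac{57 \left(49 + 16\right)}{2} - -92 = \left(- \frac{57}{2}\right) 65 + 92 = - \frac{3705}{2} + 92 = - \frac{3521}{2}$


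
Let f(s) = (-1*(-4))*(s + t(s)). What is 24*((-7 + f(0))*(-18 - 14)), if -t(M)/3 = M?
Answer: 5376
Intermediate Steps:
t(M) = -3*M
f(s) = -8*s (f(s) = (-1*(-4))*(s - 3*s) = 4*(-2*s) = -8*s)
24*((-7 + f(0))*(-18 - 14)) = 24*((-7 - 8*0)*(-18 - 14)) = 24*((-7 + 0)*(-32)) = 24*(-7*(-32)) = 24*224 = 5376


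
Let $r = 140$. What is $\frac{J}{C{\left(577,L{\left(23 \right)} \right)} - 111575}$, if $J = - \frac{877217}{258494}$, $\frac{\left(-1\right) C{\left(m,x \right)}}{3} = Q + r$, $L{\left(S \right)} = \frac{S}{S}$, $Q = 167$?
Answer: $\frac{877217}{29079541024} \approx 3.0166 \cdot 10^{-5}$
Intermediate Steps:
$L{\left(S \right)} = 1$
$C{\left(m,x \right)} = -921$ ($C{\left(m,x \right)} = - 3 \left(167 + 140\right) = \left(-3\right) 307 = -921$)
$J = - \frac{877217}{258494}$ ($J = \left(-877217\right) \frac{1}{258494} = - \frac{877217}{258494} \approx -3.3936$)
$\frac{J}{C{\left(577,L{\left(23 \right)} \right)} - 111575} = - \frac{877217}{258494 \left(-921 - 111575\right)} = - \frac{877217}{258494 \left(-112496\right)} = \left(- \frac{877217}{258494}\right) \left(- \frac{1}{112496}\right) = \frac{877217}{29079541024}$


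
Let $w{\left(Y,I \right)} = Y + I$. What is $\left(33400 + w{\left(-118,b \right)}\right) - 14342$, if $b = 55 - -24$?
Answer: $19019$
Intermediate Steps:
$b = 79$ ($b = 55 + 24 = 79$)
$w{\left(Y,I \right)} = I + Y$
$\left(33400 + w{\left(-118,b \right)}\right) - 14342 = \left(33400 + \left(79 - 118\right)\right) - 14342 = \left(33400 - 39\right) - 14342 = 33361 - 14342 = 19019$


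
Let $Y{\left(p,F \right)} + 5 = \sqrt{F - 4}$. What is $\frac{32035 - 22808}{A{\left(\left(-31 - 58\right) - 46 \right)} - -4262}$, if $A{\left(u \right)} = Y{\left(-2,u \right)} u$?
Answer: $\frac{45553699}{26907244} + \frac{1245645 i \sqrt{139}}{26907244} \approx 1.693 + 0.5458 i$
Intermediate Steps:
$Y{\left(p,F \right)} = -5 + \sqrt{-4 + F}$ ($Y{\left(p,F \right)} = -5 + \sqrt{F - 4} = -5 + \sqrt{-4 + F}$)
$A{\left(u \right)} = u \left(-5 + \sqrt{-4 + u}\right)$ ($A{\left(u \right)} = \left(-5 + \sqrt{-4 + u}\right) u = u \left(-5 + \sqrt{-4 + u}\right)$)
$\frac{32035 - 22808}{A{\left(\left(-31 - 58\right) - 46 \right)} - -4262} = \frac{32035 - 22808}{\left(\left(-31 - 58\right) - 46\right) \left(-5 + \sqrt{-4 - 135}\right) - -4262} = \frac{9227}{\left(-89 - 46\right) \left(-5 + \sqrt{-4 - 135}\right) + 4262} = \frac{9227}{- 135 \left(-5 + \sqrt{-4 - 135}\right) + 4262} = \frac{9227}{- 135 \left(-5 + \sqrt{-139}\right) + 4262} = \frac{9227}{- 135 \left(-5 + i \sqrt{139}\right) + 4262} = \frac{9227}{\left(675 - 135 i \sqrt{139}\right) + 4262} = \frac{9227}{4937 - 135 i \sqrt{139}}$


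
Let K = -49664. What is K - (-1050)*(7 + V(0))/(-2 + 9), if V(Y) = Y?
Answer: -48614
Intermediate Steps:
K - (-1050)*(7 + V(0))/(-2 + 9) = -49664 - (-1050)*(7 + 0)/(-2 + 9) = -49664 - (-1050)*7/7 = -49664 - (-1050)*7*(⅐) = -49664 - (-1050) = -49664 - 1*(-1050) = -49664 + 1050 = -48614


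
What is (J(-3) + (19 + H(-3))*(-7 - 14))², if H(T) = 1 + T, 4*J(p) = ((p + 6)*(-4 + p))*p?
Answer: 1863225/16 ≈ 1.1645e+5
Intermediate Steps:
J(p) = p*(-4 + p)*(6 + p)/4 (J(p) = (((p + 6)*(-4 + p))*p)/4 = (((6 + p)*(-4 + p))*p)/4 = (((-4 + p)*(6 + p))*p)/4 = (p*(-4 + p)*(6 + p))/4 = p*(-4 + p)*(6 + p)/4)
(J(-3) + (19 + H(-3))*(-7 - 14))² = ((¼)*(-3)*(-24 + (-3)² + 2*(-3)) + (19 + (1 - 3))*(-7 - 14))² = ((¼)*(-3)*(-24 + 9 - 6) + (19 - 2)*(-21))² = ((¼)*(-3)*(-21) + 17*(-21))² = (63/4 - 357)² = (-1365/4)² = 1863225/16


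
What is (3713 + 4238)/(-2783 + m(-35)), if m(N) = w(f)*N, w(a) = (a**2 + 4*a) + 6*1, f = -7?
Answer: -7951/3728 ≈ -2.1328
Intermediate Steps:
w(a) = 6 + a**2 + 4*a (w(a) = (a**2 + 4*a) + 6 = 6 + a**2 + 4*a)
m(N) = 27*N (m(N) = (6 + (-7)**2 + 4*(-7))*N = (6 + 49 - 28)*N = 27*N)
(3713 + 4238)/(-2783 + m(-35)) = (3713 + 4238)/(-2783 + 27*(-35)) = 7951/(-2783 - 945) = 7951/(-3728) = 7951*(-1/3728) = -7951/3728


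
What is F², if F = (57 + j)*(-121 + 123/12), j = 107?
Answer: 329894569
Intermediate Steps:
F = -18163 (F = (57 + 107)*(-121 + 123/12) = 164*(-121 + 123*(1/12)) = 164*(-121 + 41/4) = 164*(-443/4) = -18163)
F² = (-18163)² = 329894569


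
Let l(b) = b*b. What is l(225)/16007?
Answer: 50625/16007 ≈ 3.1627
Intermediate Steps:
l(b) = b**2
l(225)/16007 = 225**2/16007 = 50625*(1/16007) = 50625/16007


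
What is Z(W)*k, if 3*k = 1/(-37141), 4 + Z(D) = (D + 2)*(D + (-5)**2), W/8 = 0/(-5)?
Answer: -46/111423 ≈ -0.00041284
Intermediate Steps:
W = 0 (W = 8*(0/(-5)) = 8*(0*(-1/5)) = 8*0 = 0)
Z(D) = -4 + (2 + D)*(25 + D) (Z(D) = -4 + (D + 2)*(D + (-5)**2) = -4 + (2 + D)*(D + 25) = -4 + (2 + D)*(25 + D))
k = -1/111423 (k = (1/3)/(-37141) = (1/3)*(-1/37141) = -1/111423 ≈ -8.9748e-6)
Z(W)*k = (46 + 0**2 + 27*0)*(-1/111423) = (46 + 0 + 0)*(-1/111423) = 46*(-1/111423) = -46/111423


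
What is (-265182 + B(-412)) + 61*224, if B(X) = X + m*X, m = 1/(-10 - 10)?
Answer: -1259547/5 ≈ -2.5191e+5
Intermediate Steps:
m = -1/20 (m = 1/(-20) = -1/20 ≈ -0.050000)
B(X) = 19*X/20 (B(X) = X - X/20 = 19*X/20)
(-265182 + B(-412)) + 61*224 = (-265182 + (19/20)*(-412)) + 61*224 = (-265182 - 1957/5) + 13664 = -1327867/5 + 13664 = -1259547/5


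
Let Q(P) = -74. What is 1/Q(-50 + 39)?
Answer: -1/74 ≈ -0.013514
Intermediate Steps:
1/Q(-50 + 39) = 1/(-74) = -1/74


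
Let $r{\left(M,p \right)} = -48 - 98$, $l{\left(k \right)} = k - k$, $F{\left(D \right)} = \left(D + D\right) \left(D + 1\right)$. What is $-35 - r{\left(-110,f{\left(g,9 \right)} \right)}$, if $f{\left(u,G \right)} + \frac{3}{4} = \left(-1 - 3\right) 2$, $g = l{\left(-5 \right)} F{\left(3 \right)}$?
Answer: $111$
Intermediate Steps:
$F{\left(D \right)} = 2 D \left(1 + D\right)$
$l{\left(k \right)} = 0$
$g = 0$ ($g = 0 \cdot 2 \cdot 3 \left(1 + 3\right) = 0 \cdot 2 \cdot 3 \cdot 4 = 0 \cdot 24 = 0$)
$f{\left(u,G \right)} = - \frac{35}{4}$ ($f{\left(u,G \right)} = - \frac{3}{4} + \left(-1 - 3\right) 2 = - \frac{3}{4} - 8 = - \frac{35}{4}$)
$r{\left(M,p \right)} = -146$ ($r{\left(M,p \right)} = -48 - 98 = -146$)
$-35 - r{\left(-110,f{\left(g,9 \right)} \right)} = -35 - -146 = -35 + 146 = 111$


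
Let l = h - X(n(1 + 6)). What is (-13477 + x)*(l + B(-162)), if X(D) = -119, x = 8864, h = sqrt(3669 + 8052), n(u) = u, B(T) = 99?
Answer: -1005634 - 4613*sqrt(11721) ≈ -1.5051e+6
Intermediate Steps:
h = sqrt(11721) ≈ 108.26
l = 119 + sqrt(11721) (l = sqrt(11721) - 1*(-119) = sqrt(11721) + 119 = 119 + sqrt(11721) ≈ 227.26)
(-13477 + x)*(l + B(-162)) = (-13477 + 8864)*((119 + sqrt(11721)) + 99) = -4613*(218 + sqrt(11721)) = -1005634 - 4613*sqrt(11721)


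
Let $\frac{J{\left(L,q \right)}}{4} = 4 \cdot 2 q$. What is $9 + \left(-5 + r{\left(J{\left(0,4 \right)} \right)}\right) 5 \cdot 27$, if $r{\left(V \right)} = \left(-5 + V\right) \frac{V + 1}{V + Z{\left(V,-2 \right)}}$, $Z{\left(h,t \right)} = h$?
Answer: $\frac{1971549}{256} \approx 7701.4$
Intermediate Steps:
$J{\left(L,q \right)} = 32 q$ ($J{\left(L,q \right)} = 4 \cdot 4 \cdot 2 q = 4 \cdot 8 q = 32 q$)
$r{\left(V \right)} = \frac{\left(1 + V\right) \left(-5 + V\right)}{2 V}$ ($r{\left(V \right)} = \left(-5 + V\right) \frac{V + 1}{V + V} = \left(-5 + V\right) \frac{1 + V}{2 V} = \frac{\left(1 + V\right) \left(-5 + V\right)}{2 V}$)
$9 + \left(-5 + r{\left(J{\left(0,4 \right)} \right)}\right) 5 \cdot 27 = 9 + \left(-5 - \left(2 + \frac{5}{256} - 16 \cdot 4\right)\right) 5 \cdot 27 = 9 + \left(-5 - \left(-62 + \frac{5}{256}\right)\right) 5 \cdot 27 = 9 + \left(-5 - - \frac{15867}{256}\right) 5 \cdot 27 = 9 + \left(-5 + \frac{15867}{256}\right) 5 \cdot 27 = 9 + \frac{14587}{256} \cdot 5 \cdot 27 = 9 + \frac{72935}{256} \cdot 27 = 9 + \frac{1969245}{256} = \frac{1971549}{256}$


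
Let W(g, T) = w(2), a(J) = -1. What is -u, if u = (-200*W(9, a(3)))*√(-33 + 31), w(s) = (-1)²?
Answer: 200*I*√2 ≈ 282.84*I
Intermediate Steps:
w(s) = 1
W(g, T) = 1
u = -200*I*√2 (u = (-200*1)*√(-33 + 31) = -200*I*√2 ≈ -282.84*I)
-u = -(-200)*I*√2 = 200*I*√2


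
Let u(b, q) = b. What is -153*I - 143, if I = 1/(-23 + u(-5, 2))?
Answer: -3851/28 ≈ -137.54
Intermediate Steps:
I = -1/28 (I = 1/(-23 - 5) = 1/(-28) = -1/28 ≈ -0.035714)
-153*I - 143 = -153*(-1/28) - 143 = 153/28 - 143 = -3851/28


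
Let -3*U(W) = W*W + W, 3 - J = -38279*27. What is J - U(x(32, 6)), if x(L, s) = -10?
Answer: 1033566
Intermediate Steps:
J = 1033536 (J = 3 - (-38279)*27 = 3 - 1*(-1033533) = 3 + 1033533 = 1033536)
U(W) = -W/3 - W**2/3 (U(W) = -(W*W + W)/3 = -(W**2 + W)/3 = -(W + W**2)/3 = -W/3 - W**2/3)
J - U(x(32, 6)) = 1033536 - (-1)*(-10)*(1 - 10)/3 = 1033536 - (-1)*(-10)*(-9)/3 = 1033536 - 1*(-30) = 1033536 + 30 = 1033566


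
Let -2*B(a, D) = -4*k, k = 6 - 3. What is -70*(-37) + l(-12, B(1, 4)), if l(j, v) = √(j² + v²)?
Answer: 2590 + 6*√5 ≈ 2603.4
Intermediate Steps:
k = 3
B(a, D) = 6 (B(a, D) = -(-2)*3 = -½*(-12) = 6)
-70*(-37) + l(-12, B(1, 4)) = -70*(-37) + √((-12)² + 6²) = 2590 + √(144 + 36) = 2590 + √180 = 2590 + 6*√5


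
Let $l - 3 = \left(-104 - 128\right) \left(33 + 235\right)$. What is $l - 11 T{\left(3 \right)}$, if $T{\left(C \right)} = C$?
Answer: $-62206$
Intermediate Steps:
$l = -62173$ ($l = 3 + \left(-104 - 128\right) \left(33 + 235\right) = 3 - 62176 = -62173$)
$l - 11 T{\left(3 \right)} = -62173 - 33 = -62206$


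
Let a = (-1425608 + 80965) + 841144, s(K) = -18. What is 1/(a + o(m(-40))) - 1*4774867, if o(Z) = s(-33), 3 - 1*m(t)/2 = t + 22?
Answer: -2404226707240/503517 ≈ -4.7749e+6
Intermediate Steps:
m(t) = -38 - 2*t (m(t) = 6 - 2*(t + 22) = 6 - 2*(22 + t) = 6 + (-44 - 2*t) = -38 - 2*t)
o(Z) = -18
a = -503499 (a = -1344643 + 841144 = -503499)
1/(a + o(m(-40))) - 1*4774867 = 1/(-503499 - 18) - 1*4774867 = 1/(-503517) - 4774867 = -1/503517 - 4774867 = -2404226707240/503517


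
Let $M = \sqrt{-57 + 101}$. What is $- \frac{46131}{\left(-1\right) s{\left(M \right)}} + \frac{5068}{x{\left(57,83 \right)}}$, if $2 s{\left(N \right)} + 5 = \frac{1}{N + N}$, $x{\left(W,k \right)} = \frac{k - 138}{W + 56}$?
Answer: $- \frac{6984717716}{241945} - \frac{369048 \sqrt{11}}{4399} \approx -29147.0$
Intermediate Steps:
$x{\left(W,k \right)} = \frac{-138 + k}{56 + W}$
$M = 2 \sqrt{11}$ ($M = \sqrt{44} = 2 \sqrt{11} \approx 6.6332$)
$s{\left(N \right)} = - \frac{5}{2} + \frac{1}{4 N}$ ($s{\left(N \right)} = - \frac{5}{2} + \frac{1}{2 \left(N + N\right)} = - \frac{5}{2} + \frac{1}{2 \cdot 2 N} = - \frac{5}{2} + \frac{\frac{1}{2} \frac{1}{N}}{2} = - \frac{5}{2} + \frac{1}{4 N}$)
$- \frac{46131}{\left(-1\right) s{\left(M \right)}} + \frac{5068}{x{\left(57,83 \right)}} = - \frac{46131}{\left(-1\right) \frac{1 - 10 \cdot 2 \sqrt{11}}{4 \cdot 2 \sqrt{11}}} + \frac{5068}{\frac{1}{56 + 57} \left(-138 + 83\right)} = - \frac{46131}{\left(-1\right) \frac{\frac{\sqrt{11}}{22} \left(1 - 20 \sqrt{11}\right)}{4}} + \frac{5068}{\frac{1}{113} \left(-55\right)} = - \frac{46131}{\left(-1\right) \frac{\sqrt{11} \left(1 - 20 \sqrt{11}\right)}{88}} + \frac{5068}{\frac{1}{113} \left(-55\right)} = - \frac{46131}{\left(- \frac{1}{88}\right) \sqrt{11} \left(1 - 20 \sqrt{11}\right)} + \frac{5068}{- \frac{55}{113}} = - 46131 \left(- \frac{8 \sqrt{11}}{1 - 20 \sqrt{11}}\right) + 5068 \left(- \frac{113}{55}\right) = \frac{369048 \sqrt{11}}{1 - 20 \sqrt{11}} - \frac{572684}{55} = - \frac{572684}{55} + \frac{369048 \sqrt{11}}{1 - 20 \sqrt{11}}$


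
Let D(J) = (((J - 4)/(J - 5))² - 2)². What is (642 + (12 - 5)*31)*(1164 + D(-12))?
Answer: 83599707952/83521 ≈ 1.0009e+6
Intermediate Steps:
D(J) = (-2 + (-4 + J)²/(-5 + J)²)² (D(J) = (((-4 + J)/(-5 + J))² - 2)² = ((-4 + J)²/(-5 + J)² - 2)² = (-2 + (-4 + J)²/(-5 + J)²)²)
(642 + (12 - 5)*31)*(1164 + D(-12)) = (642 + (12 - 5)*31)*(1164 + (-(-4 - 12)² + 2*(-5 - 12)²)²/(-5 - 12)⁴) = (642 + 7*31)*(1164 + (-1*(-16)² + 2*(-17)²)²/(-17)⁴) = (642 + 217)*(1164 + (-1*256 + 2*289)²/83521) = 859*(1164 + (-256 + 578)²/83521) = 859*(1164 + (1/83521)*322²) = 859*(1164 + (1/83521)*103684) = 859*(1164 + 103684/83521) = 859*(97322128/83521) = 83599707952/83521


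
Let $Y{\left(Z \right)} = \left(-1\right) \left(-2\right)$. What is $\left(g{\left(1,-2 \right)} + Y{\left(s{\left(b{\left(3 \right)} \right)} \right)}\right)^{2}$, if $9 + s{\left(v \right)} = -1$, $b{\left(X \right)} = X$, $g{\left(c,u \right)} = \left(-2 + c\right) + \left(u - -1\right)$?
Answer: $0$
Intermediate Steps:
$g{\left(c,u \right)} = -1 + c + u$ ($g{\left(c,u \right)} = \left(-2 + c\right) + \left(u + 1\right) = \left(-2 + c\right) + \left(1 + u\right) = -1 + c + u$)
$s{\left(v \right)} = -10$ ($s{\left(v \right)} = -9 - 1 = -10$)
$Y{\left(Z \right)} = 2$
$\left(g{\left(1,-2 \right)} + Y{\left(s{\left(b{\left(3 \right)} \right)} \right)}\right)^{2} = \left(\left(-1 + 1 - 2\right) + 2\right)^{2} = \left(-2 + 2\right)^{2} = 0^{2} = 0$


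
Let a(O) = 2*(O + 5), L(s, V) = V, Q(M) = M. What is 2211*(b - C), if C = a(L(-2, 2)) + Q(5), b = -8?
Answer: -59697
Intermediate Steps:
a(O) = 10 + 2*O (a(O) = 2*(5 + O) = 10 + 2*O)
C = 19 (C = (10 + 2*2) + 5 = (10 + 4) + 5 = 14 + 5 = 19)
2211*(b - C) = 2211*(-8 - 1*19) = 2211*(-8 - 19) = 2211*(-27) = -59697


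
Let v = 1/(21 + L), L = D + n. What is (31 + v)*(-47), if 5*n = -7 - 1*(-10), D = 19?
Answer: -296006/203 ≈ -1458.2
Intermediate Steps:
n = ⅗ (n = (-7 - 1*(-10))/5 = (-7 + 10)/5 = (⅕)*3 = ⅗ ≈ 0.60000)
L = 98/5 (L = 19 + ⅗ = 98/5 ≈ 19.600)
v = 5/203 (v = 1/(21 + 98/5) = 1/(203/5) = 5/203 ≈ 0.024631)
(31 + v)*(-47) = (31 + 5/203)*(-47) = (6298/203)*(-47) = -296006/203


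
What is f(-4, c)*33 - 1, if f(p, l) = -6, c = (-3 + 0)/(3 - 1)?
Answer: -199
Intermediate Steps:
c = -3/2 ≈ -1.5000
f(-4, c)*33 - 1 = -6*33 - 1 = -198 - 1 = -199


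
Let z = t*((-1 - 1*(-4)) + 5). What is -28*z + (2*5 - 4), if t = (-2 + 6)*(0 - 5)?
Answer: 4486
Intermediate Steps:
t = -20 (t = 4*(-5) = -20)
z = -160 (z = -20*((-1 - 1*(-4)) + 5) = -20*((-1 + 4) + 5) = -20*(3 + 5) = -20*8 = -160)
-28*z + (2*5 - 4) = -28*(-160) + (2*5 - 4) = 4480 + (10 - 4) = 4480 + 6 = 4486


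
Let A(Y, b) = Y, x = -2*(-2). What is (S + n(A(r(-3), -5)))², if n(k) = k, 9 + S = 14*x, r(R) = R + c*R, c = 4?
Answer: 1024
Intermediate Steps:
r(R) = 5*R (r(R) = R + 4*R = 5*R)
x = 4
S = 47 (S = -9 + 14*4 = -9 + 56 = 47)
(S + n(A(r(-3), -5)))² = (47 + 5*(-3))² = (47 - 15)² = 32² = 1024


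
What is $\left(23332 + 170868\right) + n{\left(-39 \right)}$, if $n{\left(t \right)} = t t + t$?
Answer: $195682$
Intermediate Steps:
$n{\left(t \right)} = t + t^{2}$ ($n{\left(t \right)} = t^{2} + t = t + t^{2}$)
$\left(23332 + 170868\right) + n{\left(-39 \right)} = \left(23332 + 170868\right) - 39 \left(1 - 39\right) = 194200 - -1482 = 194200 + 1482 = 195682$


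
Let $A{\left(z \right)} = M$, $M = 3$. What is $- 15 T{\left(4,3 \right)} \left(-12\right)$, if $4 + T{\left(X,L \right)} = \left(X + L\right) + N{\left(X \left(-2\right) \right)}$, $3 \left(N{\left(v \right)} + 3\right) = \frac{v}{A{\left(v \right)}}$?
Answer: $-160$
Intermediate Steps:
$A{\left(z \right)} = 3$
$N{\left(v \right)} = -3 + \frac{v}{9}$ ($N{\left(v \right)} = -3 + \frac{v \frac{1}{3}}{3} = -3 + \frac{\frac{1}{3} v}{3} = -3 + \frac{v}{9}$)
$T{\left(X,L \right)} = -7 + L + \frac{7 X}{9}$ ($T{\left(X,L \right)} = -4 + \left(\left(X + L\right) + \left(-3 + \frac{X \left(-2\right)}{9}\right)\right) = -4 + \left(\left(L + X\right) + \left(-3 + \frac{\left(-2\right) X}{9}\right)\right) = -4 - \left(3 - L - \frac{7 X}{9}\right) = -4 + \left(-3 + L + \frac{7 X}{9}\right) = -7 + L + \frac{7 X}{9}$)
$- 15 T{\left(4,3 \right)} \left(-12\right) = - 15 \left(-7 + 3 + \frac{7}{9} \cdot 4\right) \left(-12\right) = - 15 \left(-7 + 3 + \frac{28}{9}\right) \left(-12\right) = \left(-15\right) \left(- \frac{8}{9}\right) \left(-12\right) = \frac{40}{3} \left(-12\right) = -160$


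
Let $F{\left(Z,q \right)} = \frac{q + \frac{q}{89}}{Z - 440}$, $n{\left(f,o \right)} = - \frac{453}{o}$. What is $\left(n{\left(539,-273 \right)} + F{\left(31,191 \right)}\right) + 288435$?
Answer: $\frac{955442273846}{3312491} \approx 2.8844 \cdot 10^{5}$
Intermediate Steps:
$F{\left(Z,q \right)} = \frac{90 q}{89 \left(-440 + Z\right)}$ ($F{\left(Z,q \right)} = \frac{q + q \frac{1}{89}}{-440 + Z} = \frac{q + \frac{q}{89}}{-440 + Z} = \frac{\frac{90}{89} q}{-440 + Z} = \frac{90 q}{89 \left(-440 + Z\right)}$)
$\left(n{\left(539,-273 \right)} + F{\left(31,191 \right)}\right) + 288435 = \left(- \frac{453}{-273} + \frac{90}{89} \cdot 191 \frac{1}{-440 + 31}\right) + 288435 = \left(\left(-453\right) \left(- \frac{1}{273}\right) + \frac{90}{89} \cdot 191 \frac{1}{-409}\right) + 288435 = \left(\frac{151}{91} + \frac{90}{89} \cdot 191 \left(- \frac{1}{409}\right)\right) + 288435 = \left(\frac{151}{91} - \frac{17190}{36401}\right) + 288435 = \frac{3932261}{3312491} + 288435 = \frac{955442273846}{3312491}$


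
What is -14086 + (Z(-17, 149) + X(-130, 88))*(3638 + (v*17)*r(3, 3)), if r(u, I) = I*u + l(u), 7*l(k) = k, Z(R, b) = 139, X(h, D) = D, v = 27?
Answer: 12558918/7 ≈ 1.7941e+6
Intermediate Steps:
l(k) = k/7
r(u, I) = u/7 + I*u (r(u, I) = I*u + u/7 = u/7 + I*u)
-14086 + (Z(-17, 149) + X(-130, 88))*(3638 + (v*17)*r(3, 3)) = -14086 + (139 + 88)*(3638 + (27*17)*(3*(⅐ + 3))) = -14086 + 227*(3638 + 459*(3*(22/7))) = -14086 + 227*(3638 + 459*(66/7)) = -14086 + 227*(3638 + 30294/7) = -14086 + 227*(55760/7) = -14086 + 12657520/7 = 12558918/7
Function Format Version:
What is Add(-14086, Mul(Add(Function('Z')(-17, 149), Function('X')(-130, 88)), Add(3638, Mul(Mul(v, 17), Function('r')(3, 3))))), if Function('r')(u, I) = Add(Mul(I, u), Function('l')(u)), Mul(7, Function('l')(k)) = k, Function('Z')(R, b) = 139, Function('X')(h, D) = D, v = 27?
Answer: Rational(12558918, 7) ≈ 1.7941e+6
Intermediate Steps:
Function('l')(k) = Mul(Rational(1, 7), k)
Function('r')(u, I) = Add(Mul(Rational(1, 7), u), Mul(I, u)) (Function('r')(u, I) = Add(Mul(I, u), Mul(Rational(1, 7), u)) = Add(Mul(Rational(1, 7), u), Mul(I, u)))
Add(-14086, Mul(Add(Function('Z')(-17, 149), Function('X')(-130, 88)), Add(3638, Mul(Mul(v, 17), Function('r')(3, 3))))) = Add(-14086, Mul(Add(139, 88), Add(3638, Mul(Mul(27, 17), Mul(3, Add(Rational(1, 7), 3)))))) = Add(-14086, Mul(227, Add(3638, Mul(459, Mul(3, Rational(22, 7)))))) = Add(-14086, Mul(227, Add(3638, Mul(459, Rational(66, 7))))) = Add(-14086, Mul(227, Add(3638, Rational(30294, 7)))) = Add(-14086, Mul(227, Rational(55760, 7))) = Add(-14086, Rational(12657520, 7)) = Rational(12558918, 7)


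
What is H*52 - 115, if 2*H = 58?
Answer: 1393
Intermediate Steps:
H = 29 (H = (½)*58 = 29)
H*52 - 115 = 29*52 - 115 = 1508 - 115 = 1393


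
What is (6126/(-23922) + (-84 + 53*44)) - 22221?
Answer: -79633372/3987 ≈ -19973.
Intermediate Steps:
(6126/(-23922) + (-84 + 53*44)) - 22221 = (6126*(-1/23922) + (-84 + 2332)) - 22221 = (-1021/3987 + 2248) - 22221 = 8961755/3987 - 22221 = -79633372/3987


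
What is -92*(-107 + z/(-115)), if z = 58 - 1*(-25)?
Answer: 49552/5 ≈ 9910.4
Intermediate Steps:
z = 83 (z = 58 + 25 = 83)
-92*(-107 + z/(-115)) = -92*(-107 + 83/(-115)) = -92*(-107 + 83*(-1/115)) = -92*(-107 - 83/115) = -92*(-12388/115) = 49552/5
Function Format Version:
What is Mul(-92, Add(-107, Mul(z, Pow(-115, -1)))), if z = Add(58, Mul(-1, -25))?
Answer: Rational(49552, 5) ≈ 9910.4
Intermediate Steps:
z = 83 (z = Add(58, 25) = 83)
Mul(-92, Add(-107, Mul(z, Pow(-115, -1)))) = Mul(-92, Add(-107, Mul(83, Pow(-115, -1)))) = Mul(-92, Add(-107, Mul(83, Rational(-1, 115)))) = Mul(-92, Add(-107, Rational(-83, 115))) = Mul(-92, Rational(-12388, 115)) = Rational(49552, 5)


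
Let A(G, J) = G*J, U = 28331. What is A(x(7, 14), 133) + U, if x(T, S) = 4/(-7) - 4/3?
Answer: 84233/3 ≈ 28078.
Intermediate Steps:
x(T, S) = -40/21 (x(T, S) = 4*(-1/7) - 4*1/3 = -4/7 - 4/3 = -40/21)
A(x(7, 14), 133) + U = -40/21*133 + 28331 = -760/3 + 28331 = 84233/3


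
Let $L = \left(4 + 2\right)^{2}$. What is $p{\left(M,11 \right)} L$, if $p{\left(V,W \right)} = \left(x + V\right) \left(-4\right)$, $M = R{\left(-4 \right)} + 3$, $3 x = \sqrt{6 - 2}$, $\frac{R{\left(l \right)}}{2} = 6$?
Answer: $-2256$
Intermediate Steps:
$R{\left(l \right)} = 12$ ($R{\left(l \right)} = 2 \cdot 6 = 12$)
$x = \frac{2}{3}$ ($x = \frac{\sqrt{6 - 2}}{3} = \frac{\sqrt{4}}{3} = \frac{1}{3} \cdot 2 = \frac{2}{3} \approx 0.66667$)
$M = 15$ ($M = 12 + 3 = 15$)
$p{\left(V,W \right)} = - \frac{8}{3} - 4 V$ ($p{\left(V,W \right)} = \left(\frac{2}{3} + V\right) \left(-4\right) = - \frac{8}{3} - 4 V$)
$L = 36$ ($L = 6^{2} = 36$)
$p{\left(M,11 \right)} L = \left(- \frac{8}{3} - 60\right) 36 = \left(- \frac{188}{3}\right) 36 = -2256$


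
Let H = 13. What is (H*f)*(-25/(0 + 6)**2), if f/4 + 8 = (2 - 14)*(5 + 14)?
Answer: 76700/9 ≈ 8522.2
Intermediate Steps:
f = -944 (f = -32 + 4*((2 - 14)*(5 + 14)) = -32 + 4*(-12*19) = -32 + 4*(-228) = -32 - 912 = -944)
(H*f)*(-25/(0 + 6)**2) = (13*(-944))*(-25/(0 + 6)**2) = -(-306800)/(6**2) = -(-306800)/36 = -12272*(-25/36) = 76700/9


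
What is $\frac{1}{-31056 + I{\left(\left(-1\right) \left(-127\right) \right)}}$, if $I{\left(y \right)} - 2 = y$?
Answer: $- \frac{1}{30927} \approx -3.2334 \cdot 10^{-5}$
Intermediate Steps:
$I{\left(y \right)} = 2 + y$
$\frac{1}{-31056 + I{\left(\left(-1\right) \left(-127\right) \right)}} = \frac{1}{-31056 + \left(2 - -127\right)} = \frac{1}{-31056 + \left(2 + 127\right)} = \frac{1}{-31056 + 129} = \frac{1}{-30927} = - \frac{1}{30927}$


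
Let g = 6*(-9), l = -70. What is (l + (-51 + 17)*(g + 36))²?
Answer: 293764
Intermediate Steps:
g = -54
(l + (-51 + 17)*(g + 36))² = (-70 + (-51 + 17)*(-54 + 36))² = (-70 - 34*(-18))² = (-70 + 612)² = 542² = 293764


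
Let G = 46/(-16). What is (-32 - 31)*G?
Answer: 1449/8 ≈ 181.13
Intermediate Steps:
G = -23/8 (G = 46*(-1/16) = -23/8 ≈ -2.8750)
(-32 - 31)*G = (-32 - 31)*(-23/8) = -63*(-23/8) = 1449/8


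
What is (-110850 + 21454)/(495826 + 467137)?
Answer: -89396/962963 ≈ -0.092834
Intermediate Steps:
(-110850 + 21454)/(495826 + 467137) = -89396/962963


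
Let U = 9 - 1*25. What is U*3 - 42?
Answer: -90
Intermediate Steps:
U = -16 (U = 9 - 25 = -16)
U*3 - 42 = -16*3 - 42 = -48 - 42 = -90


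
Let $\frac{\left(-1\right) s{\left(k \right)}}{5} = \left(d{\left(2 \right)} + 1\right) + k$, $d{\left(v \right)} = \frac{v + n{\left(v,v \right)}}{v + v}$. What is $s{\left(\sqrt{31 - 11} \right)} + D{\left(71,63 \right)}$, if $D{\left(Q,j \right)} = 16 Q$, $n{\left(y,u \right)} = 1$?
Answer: $\frac{4509}{4} - 10 \sqrt{5} \approx 1104.9$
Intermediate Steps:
$d{\left(v \right)} = \frac{1 + v}{2 v}$ ($d{\left(v \right)} = \frac{v + 1}{v + v} = \frac{1 + v}{2 v}$)
$s{\left(k \right)} = - \frac{35}{4} - 5 k$ ($s{\left(k \right)} = - 5 \left(\left(\frac{1 + 2}{2 \cdot 2} + 1\right) + k\right) = - 5 \left(\left(\frac{1}{2} \cdot \frac{1}{2} \cdot 3 + 1\right) + k\right) = - 5 \left(\left(\frac{3}{4} + 1\right) + k\right) = - 5 \left(\frac{7}{4} + k\right) = - \frac{35}{4} - 5 k$)
$s{\left(\sqrt{31 - 11} \right)} + D{\left(71,63 \right)} = \left(- \frac{35}{4} - 5 \sqrt{31 - 11}\right) + 16 \cdot 71 = \left(- \frac{35}{4} - 5 \sqrt{20}\right) + 1136 = \left(- \frac{35}{4} - 5 \cdot 2 \sqrt{5}\right) + 1136 = \left(- \frac{35}{4} - 10 \sqrt{5}\right) + 1136 = \frac{4509}{4} - 10 \sqrt{5}$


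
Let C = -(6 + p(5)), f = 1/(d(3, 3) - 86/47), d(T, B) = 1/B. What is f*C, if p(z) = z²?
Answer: 4371/211 ≈ 20.716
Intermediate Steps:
f = -141/211 (f = 1/(1/3 - 86/47) = 1/(⅓ - 86*1/47) = 1/(⅓ - 86/47) = 1/(-211/141) = -141/211 ≈ -0.66825)
C = -31 (C = -(6 + 5²) = -(6 + 25) = -1*31 = -31)
f*C = -141/211*(-31) = 4371/211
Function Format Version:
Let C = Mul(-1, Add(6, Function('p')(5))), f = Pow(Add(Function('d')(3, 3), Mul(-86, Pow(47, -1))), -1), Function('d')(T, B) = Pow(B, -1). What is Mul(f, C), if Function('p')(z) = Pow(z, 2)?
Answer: Rational(4371, 211) ≈ 20.716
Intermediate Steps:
f = Rational(-141, 211) (f = Pow(Add(Pow(3, -1), Mul(-86, Pow(47, -1))), -1) = Pow(Add(Rational(1, 3), Mul(-86, Rational(1, 47))), -1) = Pow(Add(Rational(1, 3), Rational(-86, 47)), -1) = Pow(Rational(-211, 141), -1) = Rational(-141, 211) ≈ -0.66825)
C = -31 (C = Mul(-1, Add(6, Pow(5, 2))) = Mul(-1, Add(6, 25)) = Mul(-1, 31) = -31)
Mul(f, C) = Mul(Rational(-141, 211), -31) = Rational(4371, 211)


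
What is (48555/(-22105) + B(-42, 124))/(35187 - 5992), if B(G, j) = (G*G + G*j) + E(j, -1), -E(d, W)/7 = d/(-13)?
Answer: -194225827/1677924235 ≈ -0.11575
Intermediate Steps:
E(d, W) = 7*d/13 (E(d, W) = -7*d/(-13) = -7*d*(-1)/13 = -(-7)*d/13 = 7*d/13)
B(G, j) = G**2 + 7*j/13 + G*j (B(G, j) = (G*G + G*j) + 7*j/13 = (G**2 + G*j) + 7*j/13 = G**2 + 7*j/13 + G*j)
(48555/(-22105) + B(-42, 124))/(35187 - 5992) = (48555/(-22105) + ((-42)**2 + (7/13)*124 - 42*124))/(35187 - 5992) = (48555*(-1/22105) + (1764 + 868/13 - 5208))/29195 = (-9711/4421 - 43904/13)*(1/29195) = -194225827/57473*1/29195 = -194225827/1677924235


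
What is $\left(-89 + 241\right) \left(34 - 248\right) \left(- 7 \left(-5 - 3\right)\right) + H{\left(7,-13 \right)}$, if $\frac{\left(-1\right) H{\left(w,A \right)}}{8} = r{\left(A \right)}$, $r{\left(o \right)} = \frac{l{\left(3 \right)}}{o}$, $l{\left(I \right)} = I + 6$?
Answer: $- \frac{23680312}{13} \approx -1.8216 \cdot 10^{6}$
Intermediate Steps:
$l{\left(I \right)} = 6 + I$
$r{\left(o \right)} = \frac{9}{o}$ ($r{\left(o \right)} = \frac{6 + 3}{o} = \frac{9}{o}$)
$H{\left(w,A \right)} = - \frac{72}{A}$ ($H{\left(w,A \right)} = - 8 \frac{9}{A} = - \frac{72}{A}$)
$\left(-89 + 241\right) \left(34 - 248\right) \left(- 7 \left(-5 - 3\right)\right) + H{\left(7,-13 \right)} = \left(-89 + 241\right) \left(34 - 248\right) \left(- 7 \left(-5 - 3\right)\right) - \frac{72}{-13} = 152 \left(-214\right) \left(\left(-7\right) \left(-8\right)\right) - - \frac{72}{13} = \left(-32528\right) 56 + \frac{72}{13} = -1821568 + \frac{72}{13} = - \frac{23680312}{13}$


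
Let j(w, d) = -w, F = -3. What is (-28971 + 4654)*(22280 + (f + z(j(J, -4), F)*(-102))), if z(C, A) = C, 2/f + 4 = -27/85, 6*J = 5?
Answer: -199588707845/367 ≈ -5.4384e+8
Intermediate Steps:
J = ⅚ (J = (⅙)*5 = ⅚ ≈ 0.83333)
f = -170/367 (f = 2/(-4 - 27/85) = 2/(-367/85) = 2*(-85/367) = -170/367 ≈ -0.46322)
(-28971 + 4654)*(22280 + (f + z(j(J, -4), F)*(-102))) = (-28971 + 4654)*(22280 + (-170/367 - 1*⅚*(-102))) = -24317*(22280 + (-170/367 - ⅚*(-102))) = -24317*(22280 + (-170/367 + 85)) = -24317*(22280 + 31025/367) = -24317*8207785/367 = -199588707845/367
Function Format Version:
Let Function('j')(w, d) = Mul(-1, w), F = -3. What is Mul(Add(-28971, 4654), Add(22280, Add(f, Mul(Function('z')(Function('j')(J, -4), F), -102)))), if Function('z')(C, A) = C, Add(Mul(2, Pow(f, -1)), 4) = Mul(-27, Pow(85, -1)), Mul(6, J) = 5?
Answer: Rational(-199588707845, 367) ≈ -5.4384e+8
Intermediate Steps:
J = Rational(5, 6) (J = Mul(Rational(1, 6), 5) = Rational(5, 6) ≈ 0.83333)
f = Rational(-170, 367) (f = Mul(2, Pow(Add(-4, Mul(-27, Pow(85, -1))), -1)) = Mul(2, Pow(Add(-4, Mul(-27, Rational(1, 85))), -1)) = Mul(2, Pow(Add(-4, Rational(-27, 85)), -1)) = Mul(2, Pow(Rational(-367, 85), -1)) = Mul(2, Rational(-85, 367)) = Rational(-170, 367) ≈ -0.46322)
Mul(Add(-28971, 4654), Add(22280, Add(f, Mul(Function('z')(Function('j')(J, -4), F), -102)))) = Mul(Add(-28971, 4654), Add(22280, Add(Rational(-170, 367), Mul(Mul(-1, Rational(5, 6)), -102)))) = Mul(-24317, Add(22280, Add(Rational(-170, 367), Mul(Rational(-5, 6), -102)))) = Mul(-24317, Add(22280, Add(Rational(-170, 367), 85))) = Mul(-24317, Add(22280, Rational(31025, 367))) = Mul(-24317, Rational(8207785, 367)) = Rational(-199588707845, 367)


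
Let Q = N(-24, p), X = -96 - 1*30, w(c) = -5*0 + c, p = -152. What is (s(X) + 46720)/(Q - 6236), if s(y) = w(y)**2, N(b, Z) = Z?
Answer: -15649/1597 ≈ -9.7990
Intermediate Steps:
w(c) = c (w(c) = 0 + c = c)
X = -126 (X = -96 - 30 = -126)
Q = -152
s(y) = y**2
(s(X) + 46720)/(Q - 6236) = ((-126)**2 + 46720)/(-152 - 6236) = (15876 + 46720)/(-6388) = 62596*(-1/6388) = -15649/1597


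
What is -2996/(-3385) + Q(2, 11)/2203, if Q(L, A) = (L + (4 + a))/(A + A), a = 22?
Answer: 72649458/82028705 ≈ 0.88566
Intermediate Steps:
Q(L, A) = (26 + L)/(2*A) (Q(L, A) = (L + (4 + 22))/(A + A) = (L + 26)/((2*A)) = (26 + L)*(1/(2*A)) = (26 + L)/(2*A))
-2996/(-3385) + Q(2, 11)/2203 = -2996/(-3385) + ((½)*(26 + 2)/11)/2203 = -2996*(-1/3385) + ((½)*(1/11)*28)*(1/2203) = 2996/3385 + (14/11)*(1/2203) = 2996/3385 + 14/24233 = 72649458/82028705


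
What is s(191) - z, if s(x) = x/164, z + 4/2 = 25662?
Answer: -4208049/164 ≈ -25659.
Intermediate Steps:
z = 25660 (z = -2 + 25662 = 25660)
s(x) = x/164 (s(x) = x*(1/164) = x/164)
s(191) - z = (1/164)*191 - 1*25660 = 191/164 - 25660 = -4208049/164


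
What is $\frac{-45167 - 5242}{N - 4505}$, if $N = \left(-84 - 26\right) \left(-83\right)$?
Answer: $- \frac{50409}{4625} \approx -10.899$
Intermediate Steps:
$N = 9130$ ($N = \left(-110\right) \left(-83\right) = 9130$)
$\frac{-45167 - 5242}{N - 4505} = \frac{-45167 - 5242}{9130 - 4505} = - \frac{50409}{4625}$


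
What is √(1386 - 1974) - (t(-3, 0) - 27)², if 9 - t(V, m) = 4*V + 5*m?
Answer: -36 + 14*I*√3 ≈ -36.0 + 24.249*I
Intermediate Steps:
t(V, m) = 9 - 5*m - 4*V (t(V, m) = 9 - (4*V + 5*m) = 9 + (-5*m - 4*V) = 9 - 5*m - 4*V)
√(1386 - 1974) - (t(-3, 0) - 27)² = √(1386 - 1974) - ((9 - 5*0 - 4*(-3)) - 27)² = √(-588) - ((9 + 0 + 12) - 27)² = 14*I*√3 - (21 - 27)² = 14*I*√3 - 1*(-6)² = 14*I*√3 - 1*36 = 14*I*√3 - 36 = -36 + 14*I*√3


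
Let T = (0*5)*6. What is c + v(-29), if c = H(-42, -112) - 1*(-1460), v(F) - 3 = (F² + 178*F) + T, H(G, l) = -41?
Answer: -2899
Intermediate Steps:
T = 0 (T = 0*6 = 0)
v(F) = 3 + F² + 178*F (v(F) = 3 + ((F² + 178*F) + 0) = 3 + (F² + 178*F) = 3 + F² + 178*F)
c = 1419 (c = -41 - 1*(-1460) = -41 + 1460 = 1419)
c + v(-29) = 1419 + (3 + (-29)² + 178*(-29)) = 1419 + (3 + 841 - 5162) = 1419 - 4318 = -2899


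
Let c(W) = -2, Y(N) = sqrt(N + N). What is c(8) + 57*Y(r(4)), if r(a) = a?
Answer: -2 + 114*sqrt(2) ≈ 159.22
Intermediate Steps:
Y(N) = sqrt(2)*sqrt(N) (Y(N) = sqrt(2*N) = sqrt(2)*sqrt(N))
c(8) + 57*Y(r(4)) = -2 + 57*(sqrt(2)*sqrt(4)) = -2 + 57*(sqrt(2)*2) = -2 + 57*(2*sqrt(2)) = -2 + 114*sqrt(2)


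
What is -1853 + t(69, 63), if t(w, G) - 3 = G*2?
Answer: -1724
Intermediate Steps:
t(w, G) = 3 + 2*G (t(w, G) = 3 + G*2 = 3 + 2*G)
-1853 + t(69, 63) = -1853 + (3 + 2*63) = -1853 + (3 + 126) = -1853 + 129 = -1724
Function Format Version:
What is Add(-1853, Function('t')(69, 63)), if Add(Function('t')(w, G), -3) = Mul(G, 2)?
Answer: -1724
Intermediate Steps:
Function('t')(w, G) = Add(3, Mul(2, G)) (Function('t')(w, G) = Add(3, Mul(G, 2)) = Add(3, Mul(2, G)))
Add(-1853, Function('t')(69, 63)) = Add(-1853, Add(3, Mul(2, 63))) = Add(-1853, Add(3, 126)) = Add(-1853, 129) = -1724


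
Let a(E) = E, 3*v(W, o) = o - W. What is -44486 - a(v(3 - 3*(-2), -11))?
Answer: -133438/3 ≈ -44479.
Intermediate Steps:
v(W, o) = -W/3 + o/3 (v(W, o) = (o - W)/3 = -W/3 + o/3)
-44486 - a(v(3 - 3*(-2), -11)) = -44486 - (-(3 - 3*(-2))/3 + (⅓)*(-11)) = -44486 - (-(3 + 6)/3 - 11/3) = -44486 - (-⅓*9 - 11/3) = -44486 - (-3 - 11/3) = -44486 - 1*(-20/3) = -44486 + 20/3 = -133438/3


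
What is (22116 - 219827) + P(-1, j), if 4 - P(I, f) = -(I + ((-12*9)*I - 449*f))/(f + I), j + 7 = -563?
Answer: -113146734/571 ≈ -1.9816e+5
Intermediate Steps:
j = -570 (j = -7 - 563 = -570)
P(I, f) = 4 + (-449*f - 107*I)/(I + f) (P(I, f) = 4 - (-1)*(I + ((-12*9)*I - 449*f))/(f + I) = 4 - (-1)*(I + (-108*I - 449*f))/(I + f) = 4 - (-1)*(I + (-449*f - 108*I))/(I + f) = 4 - (-1)*(-449*f - 107*I)/(I + f) = 4 + (-449*f - 107*I)/(I + f))
(22116 - 219827) + P(-1, j) = (22116 - 219827) + (-445*(-570) - 103*(-1))/(-1 - 570) = -197711 + (253650 + 103)/(-571) = -197711 - 1/571*253753 = -197711 - 253753/571 = -113146734/571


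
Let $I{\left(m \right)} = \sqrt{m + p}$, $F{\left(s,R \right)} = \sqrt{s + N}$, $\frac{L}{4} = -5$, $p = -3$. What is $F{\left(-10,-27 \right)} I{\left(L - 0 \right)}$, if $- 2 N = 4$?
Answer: $- 2 \sqrt{69} \approx -16.613$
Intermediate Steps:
$N = -2$ ($N = \left(- \frac{1}{2}\right) 4 = -2$)
$L = -20$ ($L = 4 \left(-5\right) = -20$)
$F{\left(s,R \right)} = \sqrt{-2 + s}$ ($F{\left(s,R \right)} = \sqrt{s - 2} = \sqrt{-2 + s}$)
$I{\left(m \right)} = \sqrt{-3 + m}$ ($I{\left(m \right)} = \sqrt{m - 3} = \sqrt{-3 + m}$)
$F{\left(-10,-27 \right)} I{\left(L - 0 \right)} = \sqrt{-2 - 10} \sqrt{-3 - 20} = \sqrt{-12} \sqrt{-3 + \left(-20 + 0\right)} = 2 i \sqrt{3} \sqrt{-3 - 20} = 2 i \sqrt{3} \sqrt{-23} = 2 i \sqrt{3} i \sqrt{23} = - 2 \sqrt{69}$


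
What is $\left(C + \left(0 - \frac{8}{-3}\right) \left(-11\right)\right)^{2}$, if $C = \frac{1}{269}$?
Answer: $\frac{560221561}{651249} \approx 860.23$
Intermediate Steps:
$C = \frac{1}{269} \approx 0.0037175$
$\left(C + \left(0 - \frac{8}{-3}\right) \left(-11\right)\right)^{2} = \left(\frac{1}{269} + \left(0 - \frac{8}{-3}\right) \left(-11\right)\right)^{2} = \left(\frac{1}{269} + \left(0 - - \frac{8}{3}\right) \left(-11\right)\right)^{2} = \left(\frac{1}{269} + \left(0 + \frac{8}{3}\right) \left(-11\right)\right)^{2} = \left(\frac{1}{269} + \frac{8}{3} \left(-11\right)\right)^{2} = \left(\frac{1}{269} - \frac{88}{3}\right)^{2} = \left(- \frac{23669}{807}\right)^{2} = \frac{560221561}{651249}$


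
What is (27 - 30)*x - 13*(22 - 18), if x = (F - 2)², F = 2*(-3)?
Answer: -244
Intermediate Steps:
F = -6
x = 64 (x = (-6 - 2)² = (-8)² = 64)
(27 - 30)*x - 13*(22 - 18) = (27 - 30)*64 - 13*(22 - 18) = -3*64 - 13*4 = -192 - 52 = -244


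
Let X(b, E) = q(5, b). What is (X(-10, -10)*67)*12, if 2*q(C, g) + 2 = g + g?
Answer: -8844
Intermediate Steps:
q(C, g) = -1 + g (q(C, g) = -1 + (g + g)/2 = -1 + (2*g)/2 = -1 + g)
X(b, E) = -1 + b
(X(-10, -10)*67)*12 = ((-1 - 10)*67)*12 = -11*67*12 = -737*12 = -8844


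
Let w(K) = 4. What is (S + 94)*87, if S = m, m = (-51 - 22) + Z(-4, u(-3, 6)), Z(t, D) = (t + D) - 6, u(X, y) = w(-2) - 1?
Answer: 1218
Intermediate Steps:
u(X, y) = 3 (u(X, y) = 4 - 1 = 3)
Z(t, D) = -6 + D + t (Z(t, D) = (D + t) - 6 = -6 + D + t)
m = -80 (m = (-51 - 22) + (-6 + 3 - 4) = -73 - 7 = -80)
S = -80
(S + 94)*87 = (-80 + 94)*87 = 14*87 = 1218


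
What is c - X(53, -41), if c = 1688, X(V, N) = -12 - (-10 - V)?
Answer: 1637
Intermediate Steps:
X(V, N) = -2 + V (X(V, N) = -12 + (10 + V) = -2 + V)
c - X(53, -41) = 1688 - (-2 + 53) = 1688 - 1*51 = 1688 - 51 = 1637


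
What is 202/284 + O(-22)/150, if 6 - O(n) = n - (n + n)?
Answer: 6439/10650 ≈ 0.60460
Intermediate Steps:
O(n) = 6 + n (O(n) = 6 - (n - (n + n)) = 6 - (n - 2*n) = 6 - (-1)*n = 6 + n)
202/284 + O(-22)/150 = 202/284 + (6 - 22)/150 = 202*(1/284) - 16*1/150 = 101/142 - 8/75 = 6439/10650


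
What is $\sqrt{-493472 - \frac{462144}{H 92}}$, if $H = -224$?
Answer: $\frac{i \sqrt{51162825686}}{322} \approx 702.46 i$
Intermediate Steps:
$\sqrt{-493472 - \frac{462144}{H 92}} = \sqrt{-493472 - \frac{462144}{\left(-224\right) 92}} = \sqrt{-493472 - \frac{462144}{-20608}} = \sqrt{-493472 - - \frac{7221}{322}} = \sqrt{-493472 + \frac{7221}{322}} = \sqrt{- \frac{158890763}{322}} = \frac{i \sqrt{51162825686}}{322}$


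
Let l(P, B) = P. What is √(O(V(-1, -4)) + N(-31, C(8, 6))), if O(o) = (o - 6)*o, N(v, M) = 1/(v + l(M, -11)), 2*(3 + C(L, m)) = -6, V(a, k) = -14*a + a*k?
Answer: √295667/37 ≈ 14.696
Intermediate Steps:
C(L, m) = -6 (C(L, m) = -3 + (½)*(-6) = -3 - 3 = -6)
N(v, M) = 1/(M + v) (N(v, M) = 1/(v + M) = 1/(M + v))
O(o) = o*(-6 + o) (O(o) = (-6 + o)*o = o*(-6 + o))
√(O(V(-1, -4)) + N(-31, C(8, 6))) = √((-(-14 - 4))*(-6 - (-14 - 4)) + 1/(-6 - 31)) = √((-1*(-18))*(-6 - 1*(-18)) + 1/(-37)) = √(18*(-6 + 18) - 1/37) = √(18*12 - 1/37) = √(216 - 1/37) = √(7991/37) = √295667/37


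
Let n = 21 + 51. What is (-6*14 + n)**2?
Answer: 144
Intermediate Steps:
n = 72
(-6*14 + n)**2 = (-6*14 + 72)**2 = (-84 + 72)**2 = (-12)**2 = 144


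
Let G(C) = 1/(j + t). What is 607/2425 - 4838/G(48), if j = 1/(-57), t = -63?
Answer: 42141917399/138225 ≈ 3.0488e+5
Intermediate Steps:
j = -1/57 ≈ -0.017544
G(C) = -57/3592 (G(C) = 1/(-1/57 - 63) = 1/(-3592/57) = -57/3592)
607/2425 - 4838/G(48) = 607/2425 - 4838/(-57/3592) = 607*(1/2425) - 4838*(-3592/57) = 607/2425 + 17378096/57 = 42141917399/138225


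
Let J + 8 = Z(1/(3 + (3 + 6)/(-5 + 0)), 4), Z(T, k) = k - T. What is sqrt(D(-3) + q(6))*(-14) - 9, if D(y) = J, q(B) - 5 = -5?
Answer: -9 - 7*I*sqrt(174)/3 ≈ -9.0 - 30.779*I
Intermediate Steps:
q(B) = 0 (q(B) = 5 - 5 = 0)
J = -29/6 (J = -8 + (4 - 1/(3 + (3 + 6)/(-5 + 0))) = -8 + (4 - 1/(3 + 9/(-5))) = -8 + (4 - 1/(3 + 9*(-1/5))) = -8 + (4 - 1/(3 - 9/5)) = -8 + (4 - 1/6/5) = -8 + (4 - 1*5/6) = -8 + (4 - 5/6) = -8 + 19/6 = -29/6 ≈ -4.8333)
D(y) = -29/6
sqrt(D(-3) + q(6))*(-14) - 9 = sqrt(-29/6 + 0)*(-14) - 9 = sqrt(-29/6)*(-14) - 9 = (I*sqrt(174)/6)*(-14) - 9 = -7*I*sqrt(174)/3 - 9 = -9 - 7*I*sqrt(174)/3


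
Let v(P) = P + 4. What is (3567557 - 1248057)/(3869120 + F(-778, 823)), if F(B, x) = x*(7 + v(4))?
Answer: 463900/776293 ≈ 0.59758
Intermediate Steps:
v(P) = 4 + P
F(B, x) = 15*x (F(B, x) = x*(7 + (4 + 4)) = x*(7 + 8) = x*15 = 15*x)
(3567557 - 1248057)/(3869120 + F(-778, 823)) = (3567557 - 1248057)/(3869120 + 15*823) = 2319500/(3869120 + 12345) = 2319500/3881465 = 2319500*(1/3881465) = 463900/776293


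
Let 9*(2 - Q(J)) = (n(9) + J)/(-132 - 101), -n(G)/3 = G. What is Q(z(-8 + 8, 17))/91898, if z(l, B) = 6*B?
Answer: 1423/64236702 ≈ 2.2152e-5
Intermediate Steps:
n(G) = -3*G
Q(J) = 463/233 + J/2097 (Q(J) = 2 - (-3*9 + J)/(9*(-132 - 101)) = 2 - (-27 + J)/(9*(-233)) = 2 - (-27 + J)*(-1)/(9*233) = 2 - (27/233 - J/233)/9 = 2 + (-3/233 + J/2097) = 463/233 + J/2097)
Q(z(-8 + 8, 17))/91898 = (463/233 + (6*17)/2097)/91898 = (463/233 + (1/2097)*102)*(1/91898) = (463/233 + 34/699)*(1/91898) = (1423/699)*(1/91898) = 1423/64236702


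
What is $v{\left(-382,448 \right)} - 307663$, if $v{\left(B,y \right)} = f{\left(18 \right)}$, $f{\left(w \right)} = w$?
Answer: $-307645$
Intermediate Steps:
$v{\left(B,y \right)} = 18$
$v{\left(-382,448 \right)} - 307663 = 18 - 307663 = -307645$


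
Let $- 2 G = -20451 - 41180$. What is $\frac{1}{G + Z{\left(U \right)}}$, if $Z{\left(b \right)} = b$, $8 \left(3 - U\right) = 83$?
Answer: $\frac{8}{246465} \approx 3.2459 \cdot 10^{-5}$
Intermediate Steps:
$U = - \frac{59}{8}$ ($U = 3 - \frac{83}{8} = - \frac{59}{8} \approx -7.375$)
$G = \frac{61631}{2}$ ($G = - \frac{-20451 - 41180}{2} = \left(- \frac{1}{2}\right) \left(-61631\right) = \frac{61631}{2} \approx 30816.0$)
$\frac{1}{G + Z{\left(U \right)}} = \frac{1}{\frac{61631}{2} - \frac{59}{8}} = \frac{1}{\frac{246465}{8}} = \frac{8}{246465}$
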